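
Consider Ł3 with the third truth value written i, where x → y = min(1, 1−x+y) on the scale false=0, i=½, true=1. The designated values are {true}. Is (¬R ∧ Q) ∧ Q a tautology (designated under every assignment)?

Countermodel: R=true, Q=true gives false, which is not designated.

No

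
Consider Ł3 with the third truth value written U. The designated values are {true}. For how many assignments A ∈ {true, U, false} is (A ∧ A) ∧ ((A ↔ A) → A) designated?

A=true: true ✓
A=U: U ·
A=false: false ·

1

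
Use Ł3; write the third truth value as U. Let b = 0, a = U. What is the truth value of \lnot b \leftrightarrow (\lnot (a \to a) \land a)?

\lnot b = \lnot 0 = 1
a \to a = U \to U = 1
\lnot (a \to a) = \lnot 1 = 0
\lnot (a \to a) \land a = 0 \land U = 0
\lnot b \leftrightarrow (\lnot (a \to a) \land a) = 1 \leftrightarrow 0 = 0

0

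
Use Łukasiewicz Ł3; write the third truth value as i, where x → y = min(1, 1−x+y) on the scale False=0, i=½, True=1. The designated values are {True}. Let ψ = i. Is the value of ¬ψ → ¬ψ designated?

Yes

¬ψ = ¬i = i
¬ψ = ¬i = i
¬ψ → ¬ψ = i → i = True  [min(1, 1−½+½)]
True ∈ {True}.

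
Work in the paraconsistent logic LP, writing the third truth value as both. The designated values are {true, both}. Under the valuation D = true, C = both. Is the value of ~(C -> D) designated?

No

C -> D = both -> true = true
~(C -> D) = ~true = false
false ∉ {true, both}.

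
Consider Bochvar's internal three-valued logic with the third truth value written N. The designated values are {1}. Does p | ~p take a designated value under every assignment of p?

Countermodel: p=N gives N, which is not designated.

No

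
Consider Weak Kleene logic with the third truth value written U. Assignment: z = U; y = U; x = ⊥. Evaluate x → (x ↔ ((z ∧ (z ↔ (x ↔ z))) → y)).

U

x ↔ z = ⊥ ↔ U = U
z ↔ (x ↔ z) = U ↔ U = U
z ∧ (z ↔ (x ↔ z)) = U ∧ U = U
(z ∧ (z ↔ (x ↔ z))) → y = U → U = U
x ↔ ((z ∧ (z ↔ (x ↔ z))) → y) = ⊥ ↔ U = U
x → (x ↔ ((z ∧ (z ↔ (x ↔ z))) → y)) = ⊥ → U = U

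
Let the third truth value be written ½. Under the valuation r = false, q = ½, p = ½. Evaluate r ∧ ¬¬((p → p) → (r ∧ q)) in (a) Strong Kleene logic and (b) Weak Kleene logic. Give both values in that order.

In Strong Kleene logic: p → p = ½ → ½ = ½
r ∧ q = false ∧ ½ = false
(p → p) → (r ∧ q) = ½ → false = ½
¬((p → p) → (r ∧ q)) = ¬½ = ½
¬¬((p → p) → (r ∧ q)) = ¬½ = ½
r ∧ ¬¬((p → p) → (r ∧ q)) = false ∧ ½ = false
In Weak Kleene logic: p → p = ½ → ½ = ½
r ∧ q = false ∧ ½ = ½
(p → p) → (r ∧ q) = ½ → ½ = ½
¬((p → p) → (r ∧ q)) = ¬½ = ½
¬¬((p → p) → (r ∧ q)) = ¬½ = ½
r ∧ ¬¬((p → p) → (r ∧ q)) = false ∧ ½ = ½
They differ because Strong Kleene logic and Weak Kleene logic treat ½ differently under the binary connectives.

false; ½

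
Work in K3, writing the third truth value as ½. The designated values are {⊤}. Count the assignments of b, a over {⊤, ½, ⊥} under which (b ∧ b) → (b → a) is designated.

5

Of the 9 assignments, 5 give a value in {⊤}.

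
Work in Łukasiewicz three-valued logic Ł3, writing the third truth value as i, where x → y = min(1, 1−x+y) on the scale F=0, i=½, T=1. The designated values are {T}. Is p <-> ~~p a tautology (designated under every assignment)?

Every assignment of p over {T, i, F} gives a value in {T}.
In particular, with p=i: p <-> ~~p = T.

Yes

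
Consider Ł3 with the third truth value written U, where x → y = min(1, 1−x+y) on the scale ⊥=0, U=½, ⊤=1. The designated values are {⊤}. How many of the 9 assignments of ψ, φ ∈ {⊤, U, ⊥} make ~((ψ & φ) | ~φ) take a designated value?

1

Designated under: (ψ=⊥, φ=⊤).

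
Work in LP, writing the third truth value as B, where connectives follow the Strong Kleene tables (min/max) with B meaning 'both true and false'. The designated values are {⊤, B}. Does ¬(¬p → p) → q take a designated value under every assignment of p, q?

Countermodel: p=⊥, q=⊥ gives ⊥, which is not designated.

No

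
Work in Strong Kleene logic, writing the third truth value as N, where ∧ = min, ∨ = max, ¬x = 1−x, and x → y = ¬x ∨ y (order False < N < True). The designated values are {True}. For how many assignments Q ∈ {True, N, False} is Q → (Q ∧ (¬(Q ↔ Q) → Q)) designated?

2

Q=True: True ✓
Q=N: N ·
Q=False: True ✓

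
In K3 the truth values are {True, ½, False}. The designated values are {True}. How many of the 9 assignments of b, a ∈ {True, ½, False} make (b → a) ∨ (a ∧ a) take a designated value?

Of the 9 assignments, 5 give a value in {True}.

5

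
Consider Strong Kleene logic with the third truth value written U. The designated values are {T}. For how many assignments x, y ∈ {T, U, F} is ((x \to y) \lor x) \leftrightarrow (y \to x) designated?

4

Designated under: (x=T, y=T); (x=T, y=U); (x=T, y=F); (x=F, y=F).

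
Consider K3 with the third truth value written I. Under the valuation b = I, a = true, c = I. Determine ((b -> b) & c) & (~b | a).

b -> b = I -> I = I  [~I | I]
(b -> b) & c = I & I = I
~b = ~I = I
~b | a = I | true = true
((b -> b) & c) & (~b | a) = I & true = I

I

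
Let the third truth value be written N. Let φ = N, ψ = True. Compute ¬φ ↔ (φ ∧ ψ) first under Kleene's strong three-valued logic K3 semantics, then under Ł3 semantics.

N; True

In Kleene's strong three-valued logic K3: ¬φ = ¬N = N
φ ∧ ψ = N ∧ True = N
¬φ ↔ (φ ∧ ψ) = N ↔ N = N
In Ł3: ¬φ = ¬N = N
φ ∧ ψ = N ∧ True = N
¬φ ↔ (φ ∧ ψ) = N ↔ N = True  [1 − |½−½|]
They differ because Kleene's strong three-valued logic K3 and Ł3 treat N differently under implication.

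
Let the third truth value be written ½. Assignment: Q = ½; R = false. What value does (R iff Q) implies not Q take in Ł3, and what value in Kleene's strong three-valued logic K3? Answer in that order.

In Ł3: R iff Q = false iff ½ = ½  [1 − |0−½|]
not Q = not ½ = ½
(R iff Q) implies not Q = ½ implies ½ = true
In Kleene's strong three-valued logic K3: R iff Q = false iff ½ = ½
not Q = not ½ = ½
(R iff Q) implies not Q = ½ implies ½ = ½
They differ because Ł3 and Kleene's strong three-valued logic K3 treat ½ differently under implication.

true; ½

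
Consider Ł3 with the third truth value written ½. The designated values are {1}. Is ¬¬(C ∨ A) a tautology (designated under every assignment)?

Countermodel: C=½, A=½ gives ½, which is not designated.

No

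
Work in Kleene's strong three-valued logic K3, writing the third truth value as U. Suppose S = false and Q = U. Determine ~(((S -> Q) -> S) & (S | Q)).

true

S -> Q = false -> U = true  [~false | U]
(S -> Q) -> S = true -> false = false
S | Q = false | U = U
((S -> Q) -> S) & (S | Q) = false & U = false
~(((S -> Q) -> S) & (S | Q)) = ~false = true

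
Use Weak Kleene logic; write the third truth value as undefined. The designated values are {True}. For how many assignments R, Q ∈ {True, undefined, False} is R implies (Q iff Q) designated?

4

Designated under: (R=True, Q=True); (R=True, Q=False); (R=False, Q=True); (R=False, Q=False).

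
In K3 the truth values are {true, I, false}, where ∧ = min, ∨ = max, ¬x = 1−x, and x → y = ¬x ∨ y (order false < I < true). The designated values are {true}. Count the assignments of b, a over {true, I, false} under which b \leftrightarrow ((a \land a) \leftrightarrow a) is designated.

Designated under: (b=true, a=true); (b=true, a=false).

2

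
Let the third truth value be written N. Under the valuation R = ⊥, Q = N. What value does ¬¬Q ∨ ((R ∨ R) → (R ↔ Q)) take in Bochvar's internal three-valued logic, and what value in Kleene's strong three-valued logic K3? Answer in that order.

In Bochvar's internal three-valued logic: ¬Q = ¬N = N
¬¬Q = ¬N = N
R ∨ R = ⊥ ∨ ⊥ = ⊥
R ↔ Q = ⊥ ↔ N = N
(R ∨ R) → (R ↔ Q) = ⊥ → N = N  [any arg is the third value ⇒ result is the third value]
¬¬Q ∨ ((R ∨ R) → (R ↔ Q)) = N ∨ N = N
In Kleene's strong three-valued logic K3: ¬Q = ¬N = N
¬¬Q = ¬N = N
R ∨ R = ⊥ ∨ ⊥ = ⊥
R ↔ Q = ⊥ ↔ N = N
(R ∨ R) → (R ↔ Q) = ⊥ → N = ⊤  [¬⊥ ∨ N]
¬¬Q ∨ ((R ∨ R) → (R ↔ Q)) = N ∨ ⊤ = ⊤
They differ because Bochvar's internal three-valued logic and Kleene's strong three-valued logic K3 treat N differently under the binary connectives.

N; ⊤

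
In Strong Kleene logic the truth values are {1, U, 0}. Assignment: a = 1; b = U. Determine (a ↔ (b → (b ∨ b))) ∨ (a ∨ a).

1

b ∨ b = U ∨ U = U
b → (b ∨ b) = U → U = U
a ↔ (b → (b ∨ b)) = 1 ↔ U = U
a ∨ a = 1 ∨ 1 = 1
(a ↔ (b → (b ∨ b))) ∨ (a ∨ a) = U ∨ 1 = 1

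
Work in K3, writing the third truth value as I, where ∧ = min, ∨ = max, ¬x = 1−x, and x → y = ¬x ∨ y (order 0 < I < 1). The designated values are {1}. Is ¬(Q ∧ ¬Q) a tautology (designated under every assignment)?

Countermodel: Q=I gives I, which is not designated.

No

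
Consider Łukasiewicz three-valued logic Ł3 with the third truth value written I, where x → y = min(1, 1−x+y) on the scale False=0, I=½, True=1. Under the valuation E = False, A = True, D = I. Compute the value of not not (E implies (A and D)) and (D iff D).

True

A and D = True and I = I
E implies (A and D) = False implies I = True  [min(1, 1−0+½)]
not (E implies (A and D)) = not True = False
not not (E implies (A and D)) = not False = True
D iff D = I iff I = True
not not (E implies (A and D)) and (D iff D) = True and True = True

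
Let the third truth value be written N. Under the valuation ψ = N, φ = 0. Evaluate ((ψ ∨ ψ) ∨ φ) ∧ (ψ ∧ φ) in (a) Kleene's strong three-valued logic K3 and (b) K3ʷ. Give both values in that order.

0; N

In Kleene's strong three-valued logic K3: ψ ∨ ψ = N ∨ N = N
(ψ ∨ ψ) ∨ φ = N ∨ 0 = N
ψ ∧ φ = N ∧ 0 = 0
((ψ ∨ ψ) ∨ φ) ∧ (ψ ∧ φ) = N ∧ 0 = 0
In K3ʷ: ψ ∨ ψ = N ∨ N = N
(ψ ∨ ψ) ∨ φ = N ∨ 0 = N
ψ ∧ φ = N ∧ 0 = N
((ψ ∨ ψ) ∨ φ) ∧ (ψ ∧ φ) = N ∧ N = N
They differ because Kleene's strong three-valued logic K3 and K3ʷ treat N differently under the binary connectives.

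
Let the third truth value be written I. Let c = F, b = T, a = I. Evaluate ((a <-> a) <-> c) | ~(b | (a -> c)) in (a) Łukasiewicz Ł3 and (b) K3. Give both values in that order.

In Łukasiewicz Ł3: a <-> a = I <-> I = T  [1 − |½−½|]
(a <-> a) <-> c = T <-> F = F
a -> c = I -> F = I
b | (a -> c) = T | I = T
~(b | (a -> c)) = ~T = F
((a <-> a) <-> c) | ~(b | (a -> c)) = F | F = F
In K3: a <-> a = I <-> I = I
(a <-> a) <-> c = I <-> F = I
a -> c = I -> F = I  [~I | F]
b | (a -> c) = T | I = T
~(b | (a -> c)) = ~T = F
((a <-> a) <-> c) | ~(b | (a -> c)) = I | F = I
They differ because Łukasiewicz Ł3 and K3 treat I differently under implication.

F; I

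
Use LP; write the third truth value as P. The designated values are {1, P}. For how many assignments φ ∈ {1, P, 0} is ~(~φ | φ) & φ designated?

1

φ=1: 0 ·
φ=P: P ✓
φ=0: 0 ·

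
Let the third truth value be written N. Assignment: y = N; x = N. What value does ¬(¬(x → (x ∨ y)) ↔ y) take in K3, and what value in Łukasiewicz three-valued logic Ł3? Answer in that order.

In K3: x ∨ y = N ∨ N = N
x → (x ∨ y) = N → N = N  [¬N ∨ N]
¬(x → (x ∨ y)) = ¬N = N
¬(x → (x ∨ y)) ↔ y = N ↔ N = N
¬(¬(x → (x ∨ y)) ↔ y) = ¬N = N
In Łukasiewicz three-valued logic Ł3: x ∨ y = N ∨ N = N
x → (x ∨ y) = N → N = True  [min(1, 1−½+½)]
¬(x → (x ∨ y)) = ¬True = False
¬(x → (x ∨ y)) ↔ y = False ↔ N = N
¬(¬(x → (x ∨ y)) ↔ y) = ¬N = N

N; N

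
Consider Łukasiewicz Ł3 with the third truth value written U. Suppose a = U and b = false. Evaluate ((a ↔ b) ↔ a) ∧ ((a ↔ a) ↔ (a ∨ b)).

a ↔ b = U ↔ false = U  [1 − |½−0|]
(a ↔ b) ↔ a = U ↔ U = true
a ↔ a = U ↔ U = true
a ∨ b = U ∨ false = U
(a ↔ a) ↔ (a ∨ b) = true ↔ U = U
((a ↔ b) ↔ a) ∧ ((a ↔ a) ↔ (a ∨ b)) = true ∧ U = U

U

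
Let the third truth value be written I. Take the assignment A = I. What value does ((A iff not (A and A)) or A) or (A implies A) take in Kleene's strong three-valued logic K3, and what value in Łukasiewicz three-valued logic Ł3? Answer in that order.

In Kleene's strong three-valued logic K3: A and A = I and I = I
not (A and A) = not I = I
A iff not (A and A) = I iff I = I
(A iff not (A and A)) or A = I or I = I
A implies A = I implies I = I
((A iff not (A and A)) or A) or (A implies A) = I or I = I
In Łukasiewicz three-valued logic Ł3: A and A = I and I = I
not (A and A) = not I = I
A iff not (A and A) = I iff I = 1  [1 − |½−½|]
(A iff not (A and A)) or A = 1 or I = 1
A implies A = I implies I = 1
((A iff not (A and A)) or A) or (A implies A) = 1 or 1 = 1
They differ because Kleene's strong three-valued logic K3 and Łukasiewicz three-valued logic Ł3 treat I differently under implication.

I; 1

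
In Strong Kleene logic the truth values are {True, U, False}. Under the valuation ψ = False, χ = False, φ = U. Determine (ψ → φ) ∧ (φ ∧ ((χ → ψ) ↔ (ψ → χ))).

ψ → φ = False → U = True  [¬False ∨ U]
χ → ψ = False → False = True
ψ → χ = False → False = True
(χ → ψ) ↔ (ψ → χ) = True ↔ True = True
φ ∧ ((χ → ψ) ↔ (ψ → χ)) = U ∧ True = U
(ψ → φ) ∧ (φ ∧ ((χ → ψ) ↔ (ψ → χ))) = True ∧ U = U

U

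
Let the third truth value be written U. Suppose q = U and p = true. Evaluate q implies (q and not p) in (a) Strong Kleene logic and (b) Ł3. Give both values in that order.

In Strong Kleene logic: not p = not true = false
q and not p = U and false = false
q implies (q and not p) = U implies false = U  [not U or false]
In Ł3: not p = not true = false
q and not p = U and false = false
q implies (q and not p) = U implies false = U  [min(1, 1−½+0)]

U; U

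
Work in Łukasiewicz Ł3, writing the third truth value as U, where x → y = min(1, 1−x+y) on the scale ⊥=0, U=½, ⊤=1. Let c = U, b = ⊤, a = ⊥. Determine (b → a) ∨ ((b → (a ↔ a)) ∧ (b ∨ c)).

⊤

b → a = ⊤ → ⊥ = ⊥
a ↔ a = ⊥ ↔ ⊥ = ⊤
b → (a ↔ a) = ⊤ → ⊤ = ⊤
b ∨ c = ⊤ ∨ U = ⊤
(b → (a ↔ a)) ∧ (b ∨ c) = ⊤ ∧ ⊤ = ⊤
(b → a) ∨ ((b → (a ↔ a)) ∧ (b ∨ c)) = ⊥ ∨ ⊤ = ⊤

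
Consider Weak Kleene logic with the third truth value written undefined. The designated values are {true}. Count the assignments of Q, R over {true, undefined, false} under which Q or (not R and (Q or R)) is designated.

Designated under: (Q=true, R=true); (Q=true, R=false).

2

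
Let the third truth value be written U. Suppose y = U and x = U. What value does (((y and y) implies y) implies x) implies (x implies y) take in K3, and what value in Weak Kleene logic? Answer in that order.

In K3: y and y = U and U = U
(y and y) implies y = U implies U = U
((y and y) implies y) implies x = U implies U = U
x implies y = U implies U = U
(((y and y) implies y) implies x) implies (x implies y) = U implies U = U
In Weak Kleene logic: y and y = U and U = U
(y and y) implies y = U implies U = U  [any arg is the third value ⇒ result is the third value]
((y and y) implies y) implies x = U implies U = U
x implies y = U implies U = U
(((y and y) implies y) implies x) implies (x implies y) = U implies U = U

U; U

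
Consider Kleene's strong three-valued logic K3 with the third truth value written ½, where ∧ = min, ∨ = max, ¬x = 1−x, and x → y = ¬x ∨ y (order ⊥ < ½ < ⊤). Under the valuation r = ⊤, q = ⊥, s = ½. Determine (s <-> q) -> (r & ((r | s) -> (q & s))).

½

s <-> q = ½ <-> ⊥ = ½
r | s = ⊤ | ½ = ⊤
q & s = ⊥ & ½ = ⊥
(r | s) -> (q & s) = ⊤ -> ⊥ = ⊥
r & ((r | s) -> (q & s)) = ⊤ & ⊥ = ⊥
(s <-> q) -> (r & ((r | s) -> (q & s))) = ½ -> ⊥ = ½  [~½ | ⊥]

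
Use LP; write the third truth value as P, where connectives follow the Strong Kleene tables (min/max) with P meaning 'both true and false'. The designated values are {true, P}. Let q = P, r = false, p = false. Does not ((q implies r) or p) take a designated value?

Yes

q implies r = P implies false = P  [not P or false]
(q implies r) or p = P or false = P
not ((q implies r) or p) = not P = P
P ∈ {true, P}.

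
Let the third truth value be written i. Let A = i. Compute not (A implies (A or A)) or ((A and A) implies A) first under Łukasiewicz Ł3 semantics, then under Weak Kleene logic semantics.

⊤; i

In Łukasiewicz Ł3: A or A = i or i = i
A implies (A or A) = i implies i = ⊤  [min(1, 1−½+½)]
not (A implies (A or A)) = not ⊤ = ⊥
A and A = i and i = i
(A and A) implies A = i implies i = ⊤
not (A implies (A or A)) or ((A and A) implies A) = ⊥ or ⊤ = ⊤
In Weak Kleene logic: A or A = i or i = i
A implies (A or A) = i implies i = i
not (A implies (A or A)) = not i = i
A and A = i and i = i
(A and A) implies A = i implies i = i
not (A implies (A or A)) or ((A and A) implies A) = i or i = i
They differ because Łukasiewicz Ł3 and Weak Kleene logic treat i differently under the binary connectives.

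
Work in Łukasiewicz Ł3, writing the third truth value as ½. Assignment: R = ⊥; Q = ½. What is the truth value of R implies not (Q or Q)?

⊤

Q or Q = ½ or ½ = ½
not (Q or Q) = not ½ = ½
R implies not (Q or Q) = ⊥ implies ½ = ⊤  [min(1, 1−0+½)]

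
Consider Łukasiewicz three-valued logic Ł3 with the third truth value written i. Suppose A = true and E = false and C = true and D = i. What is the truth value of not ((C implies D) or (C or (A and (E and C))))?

false

C implies D = true implies i = i  [min(1, 1−1+½)]
E and C = false and true = false
A and (E and C) = true and false = false
C or (A and (E and C)) = true or false = true
(C implies D) or (C or (A and (E and C))) = i or true = true
not ((C implies D) or (C or (A and (E and C)))) = not true = false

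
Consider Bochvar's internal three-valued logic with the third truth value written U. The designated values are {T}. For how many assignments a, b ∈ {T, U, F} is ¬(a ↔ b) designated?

Designated under: (a=T, b=F); (a=F, b=T).

2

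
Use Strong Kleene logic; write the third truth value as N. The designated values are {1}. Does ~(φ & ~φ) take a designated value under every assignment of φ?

Countermodel: φ=N gives N, which is not designated.

No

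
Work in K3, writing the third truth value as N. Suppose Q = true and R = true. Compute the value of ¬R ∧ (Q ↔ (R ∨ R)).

¬R = ¬true = false
R ∨ R = true ∨ true = true
Q ↔ (R ∨ R) = true ↔ true = true
¬R ∧ (Q ↔ (R ∨ R)) = false ∧ true = false

false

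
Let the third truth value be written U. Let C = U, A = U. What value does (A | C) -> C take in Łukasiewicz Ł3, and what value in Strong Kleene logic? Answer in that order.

In Łukasiewicz Ł3: A | C = U | U = U
(A | C) -> C = U -> U = True  [min(1, 1−½+½)]
In Strong Kleene logic: A | C = U | U = U
(A | C) -> C = U -> U = U
They differ because Łukasiewicz Ł3 and Strong Kleene logic treat U differently under implication.

True; U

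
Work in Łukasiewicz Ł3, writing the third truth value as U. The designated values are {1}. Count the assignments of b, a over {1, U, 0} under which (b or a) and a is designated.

Designated under: (b=1, a=1); (b=U, a=1); (b=0, a=1).

3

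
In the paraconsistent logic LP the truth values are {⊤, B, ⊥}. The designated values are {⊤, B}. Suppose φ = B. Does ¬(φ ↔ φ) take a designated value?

Yes

φ ↔ φ = B ↔ B = B
¬(φ ↔ φ) = ¬B = B
B ∈ {⊤, B}.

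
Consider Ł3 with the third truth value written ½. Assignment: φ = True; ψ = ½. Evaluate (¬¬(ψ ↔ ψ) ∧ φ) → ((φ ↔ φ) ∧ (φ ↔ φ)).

ψ ↔ ψ = ½ ↔ ½ = True  [1 − |½−½|]
¬(ψ ↔ ψ) = ¬True = False
¬¬(ψ ↔ ψ) = ¬False = True
¬¬(ψ ↔ ψ) ∧ φ = True ∧ True = True
φ ↔ φ = True ↔ True = True
φ ↔ φ = True ↔ True = True
(φ ↔ φ) ∧ (φ ↔ φ) = True ∧ True = True
(¬¬(ψ ↔ ψ) ∧ φ) → ((φ ↔ φ) ∧ (φ ↔ φ)) = True → True = True

True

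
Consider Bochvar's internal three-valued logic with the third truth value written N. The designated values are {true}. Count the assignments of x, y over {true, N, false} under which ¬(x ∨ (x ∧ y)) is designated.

2

Designated under: (x=false, y=true); (x=false, y=false).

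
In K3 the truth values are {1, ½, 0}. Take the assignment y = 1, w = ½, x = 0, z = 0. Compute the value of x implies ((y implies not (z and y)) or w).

z and y = 0 and 1 = 0
not (z and y) = not 0 = 1
y implies not (z and y) = 1 implies 1 = 1
(y implies not (z and y)) or w = 1 or ½ = 1
x implies ((y implies not (z and y)) or w) = 0 implies 1 = 1

1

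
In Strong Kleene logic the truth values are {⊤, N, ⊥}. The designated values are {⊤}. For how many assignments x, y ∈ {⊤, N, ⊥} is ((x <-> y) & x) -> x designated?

6

Of the 9 assignments, 6 give a value in {⊤}.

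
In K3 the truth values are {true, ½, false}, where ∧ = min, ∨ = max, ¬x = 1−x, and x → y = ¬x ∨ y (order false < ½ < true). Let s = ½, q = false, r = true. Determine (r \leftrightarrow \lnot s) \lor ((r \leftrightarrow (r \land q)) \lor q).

½

\lnot s = \lnot ½ = ½
r \leftrightarrow \lnot s = true \leftrightarrow ½ = ½
r \land q = true \land false = false
r \leftrightarrow (r \land q) = true \leftrightarrow false = false
(r \leftrightarrow (r \land q)) \lor q = false \lor false = false
(r \leftrightarrow \lnot s) \lor ((r \leftrightarrow (r \land q)) \lor q) = ½ \lor false = ½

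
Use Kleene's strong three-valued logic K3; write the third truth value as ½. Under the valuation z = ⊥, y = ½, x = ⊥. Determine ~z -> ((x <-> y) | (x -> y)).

~z = ~⊥ = ⊤
x <-> y = ⊥ <-> ½ = ½
x -> y = ⊥ -> ½ = ⊤  [~⊥ | ½]
(x <-> y) | (x -> y) = ½ | ⊤ = ⊤
~z -> ((x <-> y) | (x -> y)) = ⊤ -> ⊤ = ⊤

⊤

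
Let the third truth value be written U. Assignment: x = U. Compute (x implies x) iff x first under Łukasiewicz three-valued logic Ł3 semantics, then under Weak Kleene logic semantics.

U; U

In Łukasiewicz three-valued logic Ł3: x implies x = U implies U = true  [min(1, 1−½+½)]
(x implies x) iff x = true iff U = U
In Weak Kleene logic: x implies x = U implies U = U  [any arg is the third value ⇒ result is the third value]
(x implies x) iff x = U iff U = U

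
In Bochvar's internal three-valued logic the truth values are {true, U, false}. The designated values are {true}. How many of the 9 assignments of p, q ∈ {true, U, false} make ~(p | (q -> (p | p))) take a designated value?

1

Designated under: (p=false, q=true).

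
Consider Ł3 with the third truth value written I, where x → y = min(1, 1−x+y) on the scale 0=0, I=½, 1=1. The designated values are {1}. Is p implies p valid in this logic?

Yes

Every assignment of p over {1, I, 0} gives a value in {1}.
In particular, with p=I: p implies p = 1.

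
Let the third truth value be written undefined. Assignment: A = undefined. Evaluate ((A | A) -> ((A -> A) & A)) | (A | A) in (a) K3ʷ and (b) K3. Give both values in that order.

undefined; undefined

In K3ʷ: A | A = undefined | undefined = undefined
A -> A = undefined -> undefined = undefined
(A -> A) & A = undefined & undefined = undefined
(A | A) -> ((A -> A) & A) = undefined -> undefined = undefined
A | A = undefined | undefined = undefined
((A | A) -> ((A -> A) & A)) | (A | A) = undefined | undefined = undefined
In K3: A | A = undefined | undefined = undefined
A -> A = undefined -> undefined = undefined
(A -> A) & A = undefined & undefined = undefined
(A | A) -> ((A -> A) & A) = undefined -> undefined = undefined
A | A = undefined | undefined = undefined
((A | A) -> ((A -> A) & A)) | (A | A) = undefined | undefined = undefined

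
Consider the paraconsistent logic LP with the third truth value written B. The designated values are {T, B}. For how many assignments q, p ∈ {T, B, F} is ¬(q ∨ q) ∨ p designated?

8

Of the 9 assignments, 8 give a value in {T, B}.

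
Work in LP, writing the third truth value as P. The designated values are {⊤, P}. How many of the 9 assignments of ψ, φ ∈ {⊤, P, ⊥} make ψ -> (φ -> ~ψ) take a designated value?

Of the 9 assignments, 8 give a value in {⊤, P}.

8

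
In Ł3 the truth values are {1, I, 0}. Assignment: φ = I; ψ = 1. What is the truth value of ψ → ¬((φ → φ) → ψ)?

φ → φ = I → I = 1  [min(1, 1−½+½)]
(φ → φ) → ψ = 1 → 1 = 1
¬((φ → φ) → ψ) = ¬1 = 0
ψ → ¬((φ → φ) → ψ) = 1 → 0 = 0

0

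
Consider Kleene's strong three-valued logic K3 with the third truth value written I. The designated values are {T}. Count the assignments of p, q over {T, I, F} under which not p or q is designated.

Of the 9 assignments, 5 give a value in {T}.

5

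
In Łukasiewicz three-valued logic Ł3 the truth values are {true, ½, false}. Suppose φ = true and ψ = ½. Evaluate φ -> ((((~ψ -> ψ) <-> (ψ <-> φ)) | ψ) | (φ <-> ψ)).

~ψ = ~½ = ½
~ψ -> ψ = ½ -> ½ = true  [min(1, 1−½+½)]
ψ <-> φ = ½ <-> true = ½
(~ψ -> ψ) <-> (ψ <-> φ) = true <-> ½ = ½
((~ψ -> ψ) <-> (ψ <-> φ)) | ψ = ½ | ½ = ½
φ <-> ψ = true <-> ½ = ½
(((~ψ -> ψ) <-> (ψ <-> φ)) | ψ) | (φ <-> ψ) = ½ | ½ = ½
φ -> ((((~ψ -> ψ) <-> (ψ <-> φ)) | ψ) | (φ <-> ψ)) = true -> ½ = ½

½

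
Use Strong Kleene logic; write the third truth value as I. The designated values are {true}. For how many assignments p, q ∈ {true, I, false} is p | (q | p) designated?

Of the 9 assignments, 5 give a value in {true}.

5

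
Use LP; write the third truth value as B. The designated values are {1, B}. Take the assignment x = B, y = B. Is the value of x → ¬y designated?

Yes

¬y = ¬B = B
x → ¬y = B → B = B  [¬B ∨ B]
B ∈ {1, B}.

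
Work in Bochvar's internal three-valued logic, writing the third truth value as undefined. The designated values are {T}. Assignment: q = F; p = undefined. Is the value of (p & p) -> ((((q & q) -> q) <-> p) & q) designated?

p & p = undefined & undefined = undefined
q & q = F & F = F
(q & q) -> q = F -> F = T
((q & q) -> q) <-> p = T <-> undefined = undefined
(((q & q) -> q) <-> p) & q = undefined & F = undefined
(p & p) -> ((((q & q) -> q) <-> p) & q) = undefined -> undefined = undefined  [any arg is the third value ⇒ result is the third value]
undefined ∉ {T}.

No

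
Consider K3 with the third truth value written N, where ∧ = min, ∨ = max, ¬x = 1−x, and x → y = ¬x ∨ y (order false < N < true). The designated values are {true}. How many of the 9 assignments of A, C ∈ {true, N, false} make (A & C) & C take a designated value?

1

Designated under: (A=true, C=true).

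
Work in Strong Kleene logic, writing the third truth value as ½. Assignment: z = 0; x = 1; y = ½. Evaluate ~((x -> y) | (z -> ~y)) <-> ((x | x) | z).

0

x -> y = 1 -> ½ = ½
~y = ~½ = ½
z -> ~y = 0 -> ½ = 1
(x -> y) | (z -> ~y) = ½ | 1 = 1
~((x -> y) | (z -> ~y)) = ~1 = 0
x | x = 1 | 1 = 1
(x | x) | z = 1 | 0 = 1
~((x -> y) | (z -> ~y)) <-> ((x | x) | z) = 0 <-> 1 = 0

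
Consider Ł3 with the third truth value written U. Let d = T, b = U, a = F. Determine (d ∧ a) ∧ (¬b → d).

F

d ∧ a = T ∧ F = F
¬b = ¬U = U
¬b → d = U → T = T  [min(1, 1−½+1)]
(d ∧ a) ∧ (¬b → d) = F ∧ T = F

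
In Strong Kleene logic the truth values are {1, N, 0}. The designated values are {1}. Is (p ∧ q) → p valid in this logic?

Countermodel: p=N, q=1 gives N, which is not designated.

No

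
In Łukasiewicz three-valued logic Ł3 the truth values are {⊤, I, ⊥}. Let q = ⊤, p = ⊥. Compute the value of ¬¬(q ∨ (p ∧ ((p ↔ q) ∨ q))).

⊤

p ↔ q = ⊥ ↔ ⊤ = ⊥
(p ↔ q) ∨ q = ⊥ ∨ ⊤ = ⊤
p ∧ ((p ↔ q) ∨ q) = ⊥ ∧ ⊤ = ⊥
q ∨ (p ∧ ((p ↔ q) ∨ q)) = ⊤ ∨ ⊥ = ⊤
¬(q ∨ (p ∧ ((p ↔ q) ∨ q))) = ¬⊤ = ⊥
¬¬(q ∨ (p ∧ ((p ↔ q) ∨ q))) = ¬⊥ = ⊤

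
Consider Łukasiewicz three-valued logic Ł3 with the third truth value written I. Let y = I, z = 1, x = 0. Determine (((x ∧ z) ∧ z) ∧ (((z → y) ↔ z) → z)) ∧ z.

x ∧ z = 0 ∧ 1 = 0
(x ∧ z) ∧ z = 0 ∧ 1 = 0
z → y = 1 → I = I
(z → y) ↔ z = I ↔ 1 = I
((z → y) ↔ z) → z = I → 1 = 1
((x ∧ z) ∧ z) ∧ (((z → y) ↔ z) → z) = 0 ∧ 1 = 0
(((x ∧ z) ∧ z) ∧ (((z → y) ↔ z) → z)) ∧ z = 0 ∧ 1 = 0

0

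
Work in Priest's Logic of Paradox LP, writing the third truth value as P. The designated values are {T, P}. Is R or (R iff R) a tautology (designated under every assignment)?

Every assignment of R over {T, P, F} gives a value in {T, P}.
In particular, with R=P: R or (R iff R) = P.

Yes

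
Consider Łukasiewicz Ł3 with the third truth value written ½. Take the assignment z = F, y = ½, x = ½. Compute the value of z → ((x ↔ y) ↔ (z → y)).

T

x ↔ y = ½ ↔ ½ = T  [1 − |½−½|]
z → y = F → ½ = T
(x ↔ y) ↔ (z → y) = T ↔ T = T
z → ((x ↔ y) ↔ (z → y)) = F → T = T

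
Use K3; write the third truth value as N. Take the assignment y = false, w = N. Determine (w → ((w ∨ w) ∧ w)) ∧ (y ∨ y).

w ∨ w = N ∨ N = N
(w ∨ w) ∧ w = N ∧ N = N
w → ((w ∨ w) ∧ w) = N → N = N  [¬N ∨ N]
y ∨ y = false ∨ false = false
(w → ((w ∨ w) ∧ w)) ∧ (y ∨ y) = N ∧ false = false

false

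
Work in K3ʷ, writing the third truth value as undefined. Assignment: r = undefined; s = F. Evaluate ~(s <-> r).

undefined

s <-> r = F <-> undefined = undefined
~(s <-> r) = ~undefined = undefined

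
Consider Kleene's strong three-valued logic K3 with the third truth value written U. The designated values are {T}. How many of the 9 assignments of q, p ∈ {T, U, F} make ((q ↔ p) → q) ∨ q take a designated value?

4

Designated under: (q=T, p=T); (q=T, p=U); (q=T, p=F); (q=F, p=T).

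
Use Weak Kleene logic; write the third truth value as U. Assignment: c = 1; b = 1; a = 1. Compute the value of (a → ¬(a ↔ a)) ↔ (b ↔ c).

0

a ↔ a = 1 ↔ 1 = 1
¬(a ↔ a) = ¬1 = 0
a → ¬(a ↔ a) = 1 → 0 = 0
b ↔ c = 1 ↔ 1 = 1
(a → ¬(a ↔ a)) ↔ (b ↔ c) = 0 ↔ 1 = 0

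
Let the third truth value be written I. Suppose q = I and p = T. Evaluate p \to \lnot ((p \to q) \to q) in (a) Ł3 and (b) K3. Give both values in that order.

F; I

In Ł3: p \to q = T \to I = I  [min(1, 1−1+½)]
(p \to q) \to q = I \to I = T
\lnot ((p \to q) \to q) = \lnot T = F
p \to \lnot ((p \to q) \to q) = T \to F = F
In K3: p \to q = T \to I = I  [\lnot T \lor I]
(p \to q) \to q = I \to I = I
\lnot ((p \to q) \to q) = \lnot I = I
p \to \lnot ((p \to q) \to q) = T \to I = I
They differ because Ł3 and K3 treat I differently under implication.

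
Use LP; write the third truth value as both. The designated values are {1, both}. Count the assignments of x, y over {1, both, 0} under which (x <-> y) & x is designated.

Of the 9 assignments, 5 give a value in {1, both}.

5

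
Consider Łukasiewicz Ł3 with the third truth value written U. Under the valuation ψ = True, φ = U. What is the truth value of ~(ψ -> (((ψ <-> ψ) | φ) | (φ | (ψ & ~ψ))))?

False

ψ <-> ψ = True <-> True = True
(ψ <-> ψ) | φ = True | U = True
~ψ = ~True = False
ψ & ~ψ = True & False = False
φ | (ψ & ~ψ) = U | False = U
((ψ <-> ψ) | φ) | (φ | (ψ & ~ψ)) = True | U = True
ψ -> (((ψ <-> ψ) | φ) | (φ | (ψ & ~ψ))) = True -> True = True
~(ψ -> (((ψ <-> ψ) | φ) | (φ | (ψ & ~ψ)))) = ~True = False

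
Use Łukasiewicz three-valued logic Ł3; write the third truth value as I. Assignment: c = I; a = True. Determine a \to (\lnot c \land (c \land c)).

I

\lnot c = \lnot I = I
c \land c = I \land I = I
\lnot c \land (c \land c) = I \land I = I
a \to (\lnot c \land (c \land c)) = True \to I = I  [min(1, 1−1+½)]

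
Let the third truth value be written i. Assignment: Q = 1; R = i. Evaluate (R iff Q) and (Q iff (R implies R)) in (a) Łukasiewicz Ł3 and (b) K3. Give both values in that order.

In Łukasiewicz Ł3: R iff Q = i iff 1 = i  [1 − |½−1|]
R implies R = i implies i = 1
Q iff (R implies R) = 1 iff 1 = 1
(R iff Q) and (Q iff (R implies R)) = i and 1 = i
In K3: R iff Q = i iff 1 = i
R implies R = i implies i = i  [not i or i]
Q iff (R implies R) = 1 iff i = i
(R iff Q) and (Q iff (R implies R)) = i and i = i

i; i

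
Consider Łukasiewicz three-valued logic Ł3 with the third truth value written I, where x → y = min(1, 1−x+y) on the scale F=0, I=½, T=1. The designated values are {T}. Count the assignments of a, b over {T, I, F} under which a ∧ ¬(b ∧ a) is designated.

1

Designated under: (a=T, b=F).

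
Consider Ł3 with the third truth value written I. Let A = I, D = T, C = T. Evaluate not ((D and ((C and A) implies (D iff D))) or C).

F

C and A = T and I = I
D iff D = T iff T = T
(C and A) implies (D iff D) = I implies T = T  [min(1, 1−½+1)]
D and ((C and A) implies (D iff D)) = T and T = T
(D and ((C and A) implies (D iff D))) or C = T or T = T
not ((D and ((C and A) implies (D iff D))) or C) = not T = F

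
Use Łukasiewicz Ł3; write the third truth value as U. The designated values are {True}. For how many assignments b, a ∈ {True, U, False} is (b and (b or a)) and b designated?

3

Designated under: (b=True, a=True); (b=True, a=U); (b=True, a=False).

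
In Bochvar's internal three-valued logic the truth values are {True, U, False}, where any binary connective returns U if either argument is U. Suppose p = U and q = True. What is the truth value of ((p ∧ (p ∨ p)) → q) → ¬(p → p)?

p ∨ p = U ∨ U = U
p ∧ (p ∨ p) = U ∧ U = U
(p ∧ (p ∨ p)) → q = U → True = U
p → p = U → U = U
¬(p → p) = ¬U = U
((p ∧ (p ∨ p)) → q) → ¬(p → p) = U → U = U

U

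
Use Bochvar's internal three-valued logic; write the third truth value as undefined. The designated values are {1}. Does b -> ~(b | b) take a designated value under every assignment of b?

No

Countermodel: b=1 gives 0, which is not designated.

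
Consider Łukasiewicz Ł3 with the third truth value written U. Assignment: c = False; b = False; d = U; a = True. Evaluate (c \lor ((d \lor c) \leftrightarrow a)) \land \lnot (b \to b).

d \lor c = U \lor False = U
(d \lor c) \leftrightarrow a = U \leftrightarrow True = U  [1 − |½−1|]
c \lor ((d \lor c) \leftrightarrow a) = False \lor U = U
b \to b = False \to False = True
\lnot (b \to b) = \lnot True = False
(c \lor ((d \lor c) \leftrightarrow a)) \land \lnot (b \to b) = U \land False = False

False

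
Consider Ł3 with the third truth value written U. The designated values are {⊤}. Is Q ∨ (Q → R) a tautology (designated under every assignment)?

No

Countermodel: Q=U, R=⊥ gives U, which is not designated.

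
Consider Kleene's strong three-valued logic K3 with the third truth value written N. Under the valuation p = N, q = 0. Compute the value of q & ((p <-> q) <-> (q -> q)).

0

p <-> q = N <-> 0 = N
q -> q = 0 -> 0 = 1
(p <-> q) <-> (q -> q) = N <-> 1 = N
q & ((p <-> q) <-> (q -> q)) = 0 & N = 0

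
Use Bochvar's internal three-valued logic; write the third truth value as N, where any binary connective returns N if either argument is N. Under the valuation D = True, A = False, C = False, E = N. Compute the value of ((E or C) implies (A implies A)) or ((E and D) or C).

N

E or C = N or False = N
A implies A = False implies False = True
(E or C) implies (A implies A) = N implies True = N  [any arg is the third value ⇒ result is the third value]
E and D = N and True = N
(E and D) or C = N or False = N
((E or C) implies (A implies A)) or ((E and D) or C) = N or N = N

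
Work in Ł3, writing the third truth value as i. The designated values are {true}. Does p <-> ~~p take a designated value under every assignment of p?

Yes

Every assignment of p over {true, i, false} gives a value in {true}.
In particular, with p=i: p <-> ~~p = true.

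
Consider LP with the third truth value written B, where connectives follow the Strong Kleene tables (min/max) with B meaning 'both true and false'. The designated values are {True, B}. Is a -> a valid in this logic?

Every assignment of a over {True, B, False} gives a value in {True, B}.
In particular, with a=B: a -> a = B.

Yes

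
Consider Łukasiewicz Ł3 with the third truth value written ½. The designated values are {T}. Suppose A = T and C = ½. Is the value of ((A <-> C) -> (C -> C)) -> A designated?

A <-> C = T <-> ½ = ½
C -> C = ½ -> ½ = T
(A <-> C) -> (C -> C) = ½ -> T = T
((A <-> C) -> (C -> C)) -> A = T -> T = T
T ∈ {T}.

Yes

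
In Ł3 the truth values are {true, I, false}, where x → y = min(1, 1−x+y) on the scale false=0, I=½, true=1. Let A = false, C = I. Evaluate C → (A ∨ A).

I

A ∨ A = false ∨ false = false
C → (A ∨ A) = I → false = I  [min(1, 1−½+0)]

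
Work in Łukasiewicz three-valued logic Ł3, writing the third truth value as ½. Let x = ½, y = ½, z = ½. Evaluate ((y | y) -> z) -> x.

y | y = ½ | ½ = ½
(y | y) -> z = ½ -> ½ = T  [min(1, 1−½+½)]
((y | y) -> z) -> x = T -> ½ = ½

½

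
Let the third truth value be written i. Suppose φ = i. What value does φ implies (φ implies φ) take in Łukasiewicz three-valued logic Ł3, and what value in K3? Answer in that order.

In Łukasiewicz three-valued logic Ł3: φ implies φ = i implies i = 1  [min(1, 1−½+½)]
φ implies (φ implies φ) = i implies 1 = 1
In K3: φ implies φ = i implies i = i  [not i or i]
φ implies (φ implies φ) = i implies i = i
They differ because Łukasiewicz three-valued logic Ł3 and K3 treat i differently under implication.

1; i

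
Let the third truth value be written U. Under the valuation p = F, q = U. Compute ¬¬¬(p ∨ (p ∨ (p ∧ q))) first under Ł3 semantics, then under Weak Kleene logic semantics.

In Ł3: p ∧ q = F ∧ U = F
p ∨ (p ∧ q) = F ∨ F = F
p ∨ (p ∨ (p ∧ q)) = F ∨ F = F
¬(p ∨ (p ∨ (p ∧ q))) = ¬F = T
¬¬(p ∨ (p ∨ (p ∧ q))) = ¬T = F
¬¬¬(p ∨ (p ∨ (p ∧ q))) = ¬F = T
In Weak Kleene logic: p ∧ q = F ∧ U = U
p ∨ (p ∧ q) = F ∨ U = U
p ∨ (p ∨ (p ∧ q)) = F ∨ U = U
¬(p ∨ (p ∨ (p ∧ q))) = ¬U = U
¬¬(p ∨ (p ∨ (p ∧ q))) = ¬U = U
¬¬¬(p ∨ (p ∨ (p ∧ q))) = ¬U = U
They differ because Ł3 and Weak Kleene logic treat U differently under the binary connectives.

T; U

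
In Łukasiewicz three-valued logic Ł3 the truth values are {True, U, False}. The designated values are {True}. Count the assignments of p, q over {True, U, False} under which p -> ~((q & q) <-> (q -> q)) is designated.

Of the 9 assignments, 6 give a value in {True}.

6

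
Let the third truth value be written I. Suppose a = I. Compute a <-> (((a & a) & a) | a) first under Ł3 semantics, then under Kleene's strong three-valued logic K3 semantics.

In Ł3: a & a = I & I = I
(a & a) & a = I & I = I
((a & a) & a) | a = I | I = I
a <-> (((a & a) & a) | a) = I <-> I = ⊤  [1 − |½−½|]
In Kleene's strong three-valued logic K3: a & a = I & I = I
(a & a) & a = I & I = I
((a & a) & a) | a = I | I = I
a <-> (((a & a) & a) | a) = I <-> I = I
They differ because Ł3 and Kleene's strong three-valued logic K3 treat I differently under implication.

⊤; I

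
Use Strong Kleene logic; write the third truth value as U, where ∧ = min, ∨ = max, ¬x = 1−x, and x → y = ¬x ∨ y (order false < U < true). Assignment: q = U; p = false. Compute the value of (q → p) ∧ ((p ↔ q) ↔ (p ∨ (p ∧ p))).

q → p = U → false = U  [¬U ∨ false]
p ↔ q = false ↔ U = U
p ∧ p = false ∧ false = false
p ∨ (p ∧ p) = false ∨ false = false
(p ↔ q) ↔ (p ∨ (p ∧ p)) = U ↔ false = U
(q → p) ∧ ((p ↔ q) ↔ (p ∨ (p ∧ p))) = U ∧ U = U

U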